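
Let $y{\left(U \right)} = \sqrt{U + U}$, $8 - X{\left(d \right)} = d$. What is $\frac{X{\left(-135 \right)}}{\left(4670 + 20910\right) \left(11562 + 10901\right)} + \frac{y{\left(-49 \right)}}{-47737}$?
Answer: $\frac{143}{574603540} - \frac{7 i \sqrt{2}}{47737} \approx 2.4887 \cdot 10^{-7} - 0.00020738 i$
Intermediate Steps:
$X{\left(d \right)} = 8 - d$
$y{\left(U \right)} = \sqrt{2} \sqrt{U}$ ($y{\left(U \right)} = \sqrt{2 U} = \sqrt{2} \sqrt{U}$)
$\frac{X{\left(-135 \right)}}{\left(4670 + 20910\right) \left(11562 + 10901\right)} + \frac{y{\left(-49 \right)}}{-47737} = \frac{8 - -135}{\left(4670 + 20910\right) \left(11562 + 10901\right)} + \frac{\sqrt{2} \sqrt{-49}}{-47737} = \frac{8 + 135}{25580 \cdot 22463} + \sqrt{2} \cdot 7 i \left(- \frac{1}{47737}\right) = \frac{143}{574603540} + 7 i \sqrt{2} \left(- \frac{1}{47737}\right) = 143 \cdot \frac{1}{574603540} - \frac{7 i \sqrt{2}}{47737} = \frac{143}{574603540} - \frac{7 i \sqrt{2}}{47737}$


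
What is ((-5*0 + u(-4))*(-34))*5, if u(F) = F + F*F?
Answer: -2040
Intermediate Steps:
u(F) = F + F²
((-5*0 + u(-4))*(-34))*5 = ((-5*0 - 4*(1 - 4))*(-34))*5 = ((0 - 4*(-3))*(-34))*5 = ((0 + 12)*(-34))*5 = (12*(-34))*5 = -408*5 = -2040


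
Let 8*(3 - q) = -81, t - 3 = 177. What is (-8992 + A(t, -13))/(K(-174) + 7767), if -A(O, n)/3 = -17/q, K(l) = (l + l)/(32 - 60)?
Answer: -39323/34035 ≈ -1.1554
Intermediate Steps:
t = 180 (t = 3 + 177 = 180)
q = 105/8 (q = 3 - ⅛*(-81) = 3 + 81/8 = 105/8 ≈ 13.125)
K(l) = -l/14 (K(l) = (2*l)/(-28) = (2*l)*(-1/28) = -l/14)
A(O, n) = 136/35 (A(O, n) = -(-51)/105/8 = -(-51)*8/105 = -3*(-136/105) = 136/35)
(-8992 + A(t, -13))/(K(-174) + 7767) = (-8992 + 136/35)/(-1/14*(-174) + 7767) = -314584/(35*(87/7 + 7767)) = -314584/(35*54456/7) = -314584/35*7/54456 = -39323/34035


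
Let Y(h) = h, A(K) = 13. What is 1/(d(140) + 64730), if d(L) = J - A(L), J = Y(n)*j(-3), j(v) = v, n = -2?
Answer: 1/64723 ≈ 1.5450e-5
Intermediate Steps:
J = 6 (J = -2*(-3) = 6)
d(L) = -7 (d(L) = 6 - 1*13 = 6 - 13 = -7)
1/(d(140) + 64730) = 1/(-7 + 64730) = 1/64723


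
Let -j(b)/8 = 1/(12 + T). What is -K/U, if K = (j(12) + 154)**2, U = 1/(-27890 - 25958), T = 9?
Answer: 560400228448/441 ≈ 1.2707e+9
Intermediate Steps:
j(b) = -8/21 (j(b) = -8/(12 + 9) = -8/21)
U = -1/53848 (U = 1/(-53848) = -1/53848 ≈ -1.8571e-5)
K = 10407076/441 (K = (-8/21 + 154)**2 = (3226/21)**2 = 10407076/441 ≈ 23599.)
-K/U = -10407076/(441*(-1/53848)) = -10407076*(-53848)/441 = -1*(-560400228448/441) = 560400228448/441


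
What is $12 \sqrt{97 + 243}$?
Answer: $24 \sqrt{85} \approx 221.27$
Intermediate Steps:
$12 \sqrt{97 + 243} = 12 \sqrt{340} = 12 \cdot 2 \sqrt{85} = 24 \sqrt{85}$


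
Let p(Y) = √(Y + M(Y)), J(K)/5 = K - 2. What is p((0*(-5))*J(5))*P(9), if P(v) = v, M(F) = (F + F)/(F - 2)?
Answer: 0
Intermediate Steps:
J(K) = -10 + 5*K (J(K) = 5*(K - 2) = 5*(-2 + K) = -10 + 5*K)
M(F) = 2*F/(-2 + F) (M(F) = (2*F)/(-2 + F) = 2*F/(-2 + F))
p(Y) = √(Y + 2*Y/(-2 + Y))
p((0*(-5))*J(5))*P(9) = √(((0*(-5))*(-10 + 5*5))²/(-2 + (0*(-5))*(-10 + 5*5)))*9 = √((0*(-10 + 25))²/(-2 + 0*(-10 + 25)))*9 = √((0*15)²/(-2 + 0*15))*9 = √(0²/(-2 + 0))*9 = √(0/(-2))*9 = √(0*(-½))*9 = √0*9 = 0*9 = 0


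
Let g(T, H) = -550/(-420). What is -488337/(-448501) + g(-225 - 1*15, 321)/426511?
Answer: 8747830960249/8034205620462 ≈ 1.0888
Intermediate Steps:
g(T, H) = 55/42 (g(T, H) = -550*(-1/420) = 55/42)
-488337/(-448501) + g(-225 - 1*15, 321)/426511 = -488337/(-448501) + (55/42)/426511 = -488337*(-1/448501) + (55/42)*(1/426511) = 488337/448501 + 55/17913462 = 8747830960249/8034205620462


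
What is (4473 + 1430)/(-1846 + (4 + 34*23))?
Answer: -5903/1060 ≈ -5.5689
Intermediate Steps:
(4473 + 1430)/(-1846 + (4 + 34*23)) = 5903/(-1846 + (4 + 782)) = 5903/(-1846 + 786) = 5903/(-1060) = 5903*(-1/1060) = -5903/1060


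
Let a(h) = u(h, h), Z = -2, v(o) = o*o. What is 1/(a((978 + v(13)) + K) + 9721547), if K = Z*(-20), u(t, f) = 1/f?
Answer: 1187/11539476290 ≈ 1.0286e-7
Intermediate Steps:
v(o) = o²
u(t, f) = 1/f
K = 40 (K = -2*(-20) = 40)
a(h) = 1/h
1/(a((978 + v(13)) + K) + 9721547) = 1/(1/((978 + 13²) + 40) + 9721547) = 1/(1/((978 + 169) + 40) + 9721547) = 1/(1/(1147 + 40) + 9721547) = 1/(1/1187 + 9721547) = 1/(11539476290/1187) = 1187/11539476290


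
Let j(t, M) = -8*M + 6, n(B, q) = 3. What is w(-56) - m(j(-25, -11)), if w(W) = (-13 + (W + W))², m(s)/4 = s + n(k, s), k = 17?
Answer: 15237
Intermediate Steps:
j(t, M) = 6 - 8*M
m(s) = 12 + 4*s (m(s) = 4*(s + 3) = 4*(3 + s) = 12 + 4*s)
w(W) = (-13 + 2*W)²
w(-56) - m(j(-25, -11)) = (-13 + 2*(-56))² - (12 + 4*(6 - 8*(-11))) = (-13 - 112)² - (12 + 4*(6 + 88)) = (-125)² - (12 + 4*94) = 15625 - (12 + 376) = 15625 - 1*388 = 15625 - 388 = 15237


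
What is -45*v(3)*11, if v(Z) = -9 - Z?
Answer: 5940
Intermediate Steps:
-45*v(3)*11 = -45*(-9 - 1*3)*11 = -45*(-9 - 3)*11 = -45*(-12)*11 = 540*11 = 5940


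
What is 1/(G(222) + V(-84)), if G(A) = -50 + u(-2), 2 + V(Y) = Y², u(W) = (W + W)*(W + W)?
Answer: 1/7020 ≈ 0.00014245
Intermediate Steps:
u(W) = 4*W² (u(W) = (2*W)*(2*W) = 4*W²)
V(Y) = -2 + Y²
G(A) = -34 (G(A) = -50 + 4*(-2)² = -50 + 4*4 = -50 + 16 = -34)
1/(G(222) + V(-84)) = 1/(-34 + (-2 + (-84)²)) = 1/(-34 + (-2 + 7056)) = 1/(-34 + 7054) = 1/7020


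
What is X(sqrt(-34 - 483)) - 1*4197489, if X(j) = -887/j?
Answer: -4197489 + 887*I*sqrt(517)/517 ≈ -4.1975e+6 + 39.01*I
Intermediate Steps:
X(sqrt(-34 - 483)) - 1*4197489 = -887/sqrt(-34 - 483) - 1*4197489 = -887*(-I*sqrt(517)/517) - 4197489 = -(-887)*I*sqrt(517)/517 - 4197489 = 887*I*sqrt(517)/517 - 4197489 = -4197489 + 887*I*sqrt(517)/517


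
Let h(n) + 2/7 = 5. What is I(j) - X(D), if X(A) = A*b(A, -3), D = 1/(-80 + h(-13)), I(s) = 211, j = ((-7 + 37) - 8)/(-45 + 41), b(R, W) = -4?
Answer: 111169/527 ≈ 210.95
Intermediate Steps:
j = -11/2 (j = (30 - 8)/(-4) = 22*(-¼) = -11/2 ≈ -5.5000)
h(n) = 33/7 (h(n) = -2/7 + 5 = 33/7)
D = -7/527 (D = 1/(-80 + 33/7) = 1/(-527/7) = -7/527 ≈ -0.013283)
X(A) = -4*A (X(A) = A*(-4) = -4*A)
I(j) - X(D) = 211 - (-4)*(-7)/527 = 211 - 1*28/527 = 211 - 28/527 = 111169/527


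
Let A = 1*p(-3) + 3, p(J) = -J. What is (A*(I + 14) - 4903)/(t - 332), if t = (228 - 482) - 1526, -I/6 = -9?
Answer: 4495/2112 ≈ 2.1283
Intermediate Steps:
I = 54 (I = -6*(-9) = 54)
t = -1780 (t = -254 - 1526 = -1780)
A = 6 (A = 1*(-1*(-3)) + 3 = 1*3 + 3 = 3 + 3 = 6)
(A*(I + 14) - 4903)/(t - 332) = (6*(54 + 14) - 4903)/(-1780 - 332) = (6*68 - 4903)/(-2112) = (408 - 4903)*(-1/2112) = -4495*(-1/2112) = 4495/2112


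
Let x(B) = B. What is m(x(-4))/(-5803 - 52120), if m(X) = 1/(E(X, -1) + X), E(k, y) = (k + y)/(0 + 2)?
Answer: 2/752999 ≈ 2.6560e-6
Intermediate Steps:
E(k, y) = k/2 + y/2 (E(k, y) = (k + y)/2 = (k + y)*(½) = k/2 + y/2)
m(X) = 1/(-½ + 3*X/2) (m(X) = 1/((X/2 + (½)*(-1)) + X) = 1/((X/2 - ½) + X) = 1/((-½ + X/2) + X) = 1/(-½ + 3*X/2))
m(x(-4))/(-5803 - 52120) = (2/(-1 + 3*(-4)))/(-5803 - 52120) = (2/(-1 - 12))/(-57923) = -2/(57923*(-13)) = -2*(-1)/(57923*13) = -1/57923*(-2/13) = 2/752999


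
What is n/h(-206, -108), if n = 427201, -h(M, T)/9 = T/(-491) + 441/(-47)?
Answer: 9858517477/1903095 ≈ 5180.3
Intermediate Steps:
h(M, T) = 3969/47 + 9*T/491 (h(M, T) = -9*(T/(-491) + 441/(-47)) = -9*(T*(-1/491) + 441*(-1/47)) = -9*(-T/491 - 441/47) = -9*(-441/47 - T/491) = 3969/47 + 9*T/491)
n/h(-206, -108) = 427201/(3969/47 + (9/491)*(-108)) = 427201/(3969/47 - 972/491) = 427201/(1903095/23077) = 427201*(23077/1903095) = 9858517477/1903095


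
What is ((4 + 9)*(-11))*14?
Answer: -2002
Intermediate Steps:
((4 + 9)*(-11))*14 = (13*(-11))*14 = -143*14 = -2002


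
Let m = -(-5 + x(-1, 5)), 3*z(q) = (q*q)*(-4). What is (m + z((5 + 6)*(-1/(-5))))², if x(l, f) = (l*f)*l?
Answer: 234256/5625 ≈ 41.646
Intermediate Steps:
x(l, f) = f*l² (x(l, f) = (f*l)*l = f*l²)
z(q) = -4*q²/3 (z(q) = ((q*q)*(-4))/3 = (q²*(-4))/3 = (-4*q²)/3 = -4*q²/3)
m = 0 (m = -(-5 + 5*(-1)²) = -(-5 + 5*1) = -(-5 + 5) = -1*0 = 0)
(m + z((5 + 6)*(-1/(-5))))² = (0 - 4*(5 + 6)²/25/3)² = (0 - 4*(11*(-1*(-⅕)))²/3)² = (0 - 4*(11*(⅕))²/3)² = (0 - 4*(11/5)²/3)² = (0 - 4/3*121/25)² = (0 - 484/75)² = (-484/75)² = 234256/5625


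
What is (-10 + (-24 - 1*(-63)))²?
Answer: 841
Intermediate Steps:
(-10 + (-24 - 1*(-63)))² = (-10 + (-24 + 63))² = (-10 + 39)² = 29² = 841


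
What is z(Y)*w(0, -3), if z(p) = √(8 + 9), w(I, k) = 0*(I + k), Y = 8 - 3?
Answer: 0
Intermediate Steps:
Y = 5
w(I, k) = 0
z(p) = √17
z(Y)*w(0, -3) = √17*0 = 0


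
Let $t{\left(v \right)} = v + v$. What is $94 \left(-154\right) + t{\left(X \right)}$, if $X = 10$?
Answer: $-14456$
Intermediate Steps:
$t{\left(v \right)} = 2 v$
$94 \left(-154\right) + t{\left(X \right)} = 94 \left(-154\right) + 2 \cdot 10 = -14476 + 20 = -14456$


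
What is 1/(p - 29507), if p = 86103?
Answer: 1/56596 ≈ 1.7669e-5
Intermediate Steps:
1/(p - 29507) = 1/(86103 - 29507) = 1/56596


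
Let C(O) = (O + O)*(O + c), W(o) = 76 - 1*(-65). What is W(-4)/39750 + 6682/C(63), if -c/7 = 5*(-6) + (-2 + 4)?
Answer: 45035149/216200250 ≈ 0.20830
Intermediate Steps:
W(o) = 141 (W(o) = 76 + 65 = 141)
c = 196 (c = -7*(5*(-6) + (-2 + 4)) = -7*(-30 + 2) = -7*(-28) = 196)
C(O) = 2*O*(196 + O) (C(O) = (O + O)*(O + 196) = (2*O)*(196 + O) = 2*O*(196 + O))
W(-4)/39750 + 6682/C(63) = 141/39750 + 6682/((2*63*(196 + 63))) = 141*(1/39750) + 6682/((2*63*259)) = 47/13250 + 6682/32634 = 47/13250 + 6682*(1/32634) = 47/13250 + 3341/16317 = 45035149/216200250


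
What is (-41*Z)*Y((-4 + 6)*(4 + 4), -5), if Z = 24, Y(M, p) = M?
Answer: -15744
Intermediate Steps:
(-41*Z)*Y((-4 + 6)*(4 + 4), -5) = (-41*24)*((-4 + 6)*(4 + 4)) = -1968*8 = -984*16 = -15744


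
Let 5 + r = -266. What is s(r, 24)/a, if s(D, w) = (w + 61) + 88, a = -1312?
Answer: -173/1312 ≈ -0.13186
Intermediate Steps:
r = -271 (r = -5 - 266 = -271)
s(D, w) = 149 + w (s(D, w) = (61 + w) + 88 = 149 + w)
s(r, 24)/a = (149 + 24)/(-1312) = 173*(-1/1312) = -173/1312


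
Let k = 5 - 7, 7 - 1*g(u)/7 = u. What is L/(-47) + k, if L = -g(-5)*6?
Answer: 410/47 ≈ 8.7234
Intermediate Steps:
g(u) = 49 - 7*u
L = -504 (L = -(49 - 7*(-5))*6 = -(49 + 35)*6 = -1*84*6 = -84*6 = -504)
k = -2
L/(-47) + k = -504/(-47) - 2 = -1/47*(-504) - 2 = 504/47 - 2 = 410/47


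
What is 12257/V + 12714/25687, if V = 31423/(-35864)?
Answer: -1613031659422/115308943 ≈ -13989.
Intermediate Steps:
V = -31423/35864 (V = 31423*(-1/35864) = -31423/35864 ≈ -0.87617)
12257/V + 12714/25687 = 12257/(-31423/35864) + 12714/25687 = 12257*(-35864/31423) + 12714*(1/25687) = -62797864/4489 + 12714/25687 = -1613031659422/115308943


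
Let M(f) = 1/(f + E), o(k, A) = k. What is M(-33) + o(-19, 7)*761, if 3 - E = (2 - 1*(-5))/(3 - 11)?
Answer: -3368955/233 ≈ -14459.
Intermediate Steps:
E = 31/8 (E = 3 - (2 - 1*(-5))/(3 - 11) = 3 - (2 + 5)/(-8) = 3 - 7*(-1)/8 = 3 - 1*(-7/8) = 3 + 7/8 = 31/8 ≈ 3.8750)
M(f) = 1/(31/8 + f) (M(f) = 1/(f + 31/8) = 1/(31/8 + f))
M(-33) + o(-19, 7)*761 = 8/(31 + 8*(-33)) - 19*761 = 8/(31 - 264) - 14459 = 8/(-233) - 14459 = 8*(-1/233) - 14459 = -8/233 - 14459 = -3368955/233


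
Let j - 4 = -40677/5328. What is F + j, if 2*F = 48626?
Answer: 43173433/1776 ≈ 24309.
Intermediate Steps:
j = -6455/1776 (j = 4 - 40677/5328 = 4 - 40677*1/5328 = 4 - 13559/1776 = -6455/1776 ≈ -3.6346)
F = 24313 (F = (1/2)*48626 = 24313)
F + j = 24313 - 6455/1776 = 43173433/1776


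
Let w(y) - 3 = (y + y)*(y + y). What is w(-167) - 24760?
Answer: 86799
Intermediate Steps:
w(y) = 3 + 4*y² (w(y) = 3 + (y + y)*(y + y) = 3 + (2*y)*(2*y) = 3 + 4*y²)
w(-167) - 24760 = (3 + 4*(-167)²) - 24760 = (3 + 4*27889) - 24760 = (3 + 111556) - 24760 = 111559 - 24760 = 86799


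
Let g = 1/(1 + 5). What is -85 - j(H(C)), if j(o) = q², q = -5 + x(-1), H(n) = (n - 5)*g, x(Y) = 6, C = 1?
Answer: -86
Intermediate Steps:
g = ⅙ (g = 1/6 = ⅙ ≈ 0.16667)
H(n) = -⅚ + n/6 (H(n) = (n - 5)*(⅙) = (-5 + n)*(⅙) = -⅚ + n/6)
q = 1 (q = -5 + 6 = 1)
j(o) = 1 (j(o) = 1² = 1)
-85 - j(H(C)) = -85 - 1*1 = -85 - 1 = -86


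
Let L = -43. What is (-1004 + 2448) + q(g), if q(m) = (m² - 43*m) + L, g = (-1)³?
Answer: 1445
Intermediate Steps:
g = -1
q(m) = -43 + m² - 43*m (q(m) = (m² - 43*m) - 43 = -43 + m² - 43*m)
(-1004 + 2448) + q(g) = (-1004 + 2448) + (-43 + (-1)² - 43*(-1)) = 1444 + (-43 + 1 + 43) = 1444 + 1 = 1445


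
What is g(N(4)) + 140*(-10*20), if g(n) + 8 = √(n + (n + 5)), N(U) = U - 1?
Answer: -28008 + √11 ≈ -28005.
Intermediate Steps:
N(U) = -1 + U
g(n) = -8 + √(5 + 2*n) (g(n) = -8 + √(n + (n + 5)) = -8 + √(n + (5 + n)) = -8 + √(5 + 2*n))
g(N(4)) + 140*(-10*20) = (-8 + √(5 + 2*(-1 + 4))) + 140*(-10*20) = (-8 + √(5 + 2*3)) + 140*(-200) = (-8 + √(5 + 6)) - 28000 = (-8 + √11) - 28000 = -28008 + √11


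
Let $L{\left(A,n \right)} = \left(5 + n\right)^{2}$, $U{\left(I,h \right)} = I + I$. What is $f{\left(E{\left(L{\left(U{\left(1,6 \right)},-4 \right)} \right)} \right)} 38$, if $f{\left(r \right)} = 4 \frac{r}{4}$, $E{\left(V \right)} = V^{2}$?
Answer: $38$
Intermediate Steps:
$U{\left(I,h \right)} = 2 I$
$f{\left(r \right)} = r$ ($f{\left(r \right)} = 4 r \frac{1}{4} = 4 \frac{r}{4} = r$)
$f{\left(E{\left(L{\left(U{\left(1,6 \right)},-4 \right)} \right)} \right)} 38 = \left(\left(5 - 4\right)^{2}\right)^{2} \cdot 38 = \left(1^{2}\right)^{2} \cdot 38 = 1^{2} \cdot 38 = 1 \cdot 38 = 38$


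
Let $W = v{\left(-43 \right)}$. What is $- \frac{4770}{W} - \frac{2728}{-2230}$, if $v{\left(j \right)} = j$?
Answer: $\frac{5377202}{47945} \approx 112.15$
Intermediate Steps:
$W = -43$
$- \frac{4770}{W} - \frac{2728}{-2230} = - \frac{4770}{-43} - \frac{2728}{-2230} = \left(-4770\right) \left(- \frac{1}{43}\right) - - \frac{1364}{1115} = \frac{4770}{43} + \frac{1364}{1115} = \frac{5377202}{47945}$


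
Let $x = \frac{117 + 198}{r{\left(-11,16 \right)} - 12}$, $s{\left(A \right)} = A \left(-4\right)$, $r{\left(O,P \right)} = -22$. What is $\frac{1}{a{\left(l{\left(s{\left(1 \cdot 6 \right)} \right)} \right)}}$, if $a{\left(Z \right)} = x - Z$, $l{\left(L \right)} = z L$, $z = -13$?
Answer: $- \frac{34}{10923} \approx -0.0031127$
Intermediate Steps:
$s{\left(A \right)} = - 4 A$
$x = - \frac{315}{34}$ ($x = \frac{117 + 198}{-22 - 12} = \frac{315}{-34} = 315 \left(- \frac{1}{34}\right) = - \frac{315}{34} \approx -9.2647$)
$l{\left(L \right)} = - 13 L$
$a{\left(Z \right)} = - \frac{315}{34} - Z$
$\frac{1}{a{\left(l{\left(s{\left(1 \cdot 6 \right)} \right)} \right)}} = \frac{1}{- \frac{315}{34} - - 13 \left(- 4 \cdot 1 \cdot 6\right)} = \frac{1}{- \frac{315}{34} - - 13 \left(\left(-4\right) 6\right)} = \frac{1}{- \frac{315}{34} - \left(-13\right) \left(-24\right)} = \frac{1}{- \frac{315}{34} - 312} = \frac{1}{- \frac{10923}{34}} = - \frac{34}{10923}$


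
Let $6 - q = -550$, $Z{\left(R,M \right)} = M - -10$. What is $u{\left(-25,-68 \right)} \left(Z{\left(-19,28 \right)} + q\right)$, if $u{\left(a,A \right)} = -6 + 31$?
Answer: $14850$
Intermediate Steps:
$Z{\left(R,M \right)} = 10 + M$ ($Z{\left(R,M \right)} = M + 10 = 10 + M$)
$u{\left(a,A \right)} = 25$
$q = 556$ ($q = 6 - -550 = 6 + 550 = 556$)
$u{\left(-25,-68 \right)} \left(Z{\left(-19,28 \right)} + q\right) = 25 \left(\left(10 + 28\right) + 556\right) = 25 \left(38 + 556\right) = 25 \cdot 594 = 14850$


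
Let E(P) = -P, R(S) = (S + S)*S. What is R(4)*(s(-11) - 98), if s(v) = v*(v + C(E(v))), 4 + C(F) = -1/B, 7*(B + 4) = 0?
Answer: 2056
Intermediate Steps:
B = -4 (B = -4 + (1/7)*0 = -4 + 0 = -4)
R(S) = 2*S**2 (R(S) = (2*S)*S = 2*S**2)
C(F) = -15/4 (C(F) = -4 - 1/(-4) = -4 - 1*(-1/4) = -4 + 1/4 = -15/4)
s(v) = v*(-15/4 + v) (s(v) = v*(v - 15/4) = v*(-15/4 + v))
R(4)*(s(-11) - 98) = (2*4**2)*((1/4)*(-11)*(-15 + 4*(-11)) - 98) = (2*16)*((1/4)*(-11)*(-15 - 44) - 98) = 32*((1/4)*(-11)*(-59) - 98) = 32*(649/4 - 98) = 32*(257/4) = 2056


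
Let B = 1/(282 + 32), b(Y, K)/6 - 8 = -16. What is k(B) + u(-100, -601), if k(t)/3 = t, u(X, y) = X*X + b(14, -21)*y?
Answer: 12198275/314 ≈ 38848.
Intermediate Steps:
b(Y, K) = -48 (b(Y, K) = 48 + 6*(-16) = 48 - 96 = -48)
u(X, y) = X² - 48*y (u(X, y) = X*X - 48*y = X² - 48*y)
B = 1/314 ≈ 0.0031847
k(t) = 3*t
k(B) + u(-100, -601) = 3*(1/314) + ((-100)² - 48*(-601)) = 3/314 + (10000 + 28848) = 3/314 + 38848 = 12198275/314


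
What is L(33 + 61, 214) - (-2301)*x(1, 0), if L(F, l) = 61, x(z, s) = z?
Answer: 2362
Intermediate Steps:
L(33 + 61, 214) - (-2301)*x(1, 0) = 61 - (-2301) = 61 - 1*(-2301) = 61 + 2301 = 2362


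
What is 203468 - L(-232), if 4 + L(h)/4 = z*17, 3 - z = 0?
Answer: 203280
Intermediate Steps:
z = 3 (z = 3 - 1*0 = 3 + 0 = 3)
L(h) = 188 (L(h) = -16 + 4*(3*17) = -16 + 4*51 = -16 + 204 = 188)
203468 - L(-232) = 203468 - 1*188 = 203468 - 188 = 203280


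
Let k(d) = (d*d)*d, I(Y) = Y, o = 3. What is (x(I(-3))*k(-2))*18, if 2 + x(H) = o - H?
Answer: -576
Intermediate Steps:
x(H) = 1 - H (x(H) = -2 + (3 - H) = 1 - H)
k(d) = d³ (k(d) = d²*d = d³)
(x(I(-3))*k(-2))*18 = ((1 - 1*(-3))*(-2)³)*18 = ((1 + 3)*(-8))*18 = (4*(-8))*18 = -32*18 = -576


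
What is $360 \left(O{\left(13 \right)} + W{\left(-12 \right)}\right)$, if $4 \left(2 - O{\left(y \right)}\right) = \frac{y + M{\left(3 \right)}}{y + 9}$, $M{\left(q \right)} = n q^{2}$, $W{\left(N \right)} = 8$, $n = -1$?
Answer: $\frac{39420}{11} \approx 3583.6$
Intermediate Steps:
$M{\left(q \right)} = - q^{2}$
$O{\left(y \right)} = 2 - \frac{-9 + y}{4 \left(9 + y\right)}$ ($O{\left(y \right)} = 2 - \frac{\left(y - 3^{2}\right) \frac{1}{y + 9}}{4} = 2 - \frac{\left(y - 9\right) \frac{1}{9 + y}}{4} = 2 - \frac{\left(-9 + y\right) \frac{1}{9 + y}}{4} = 2 - \frac{\frac{1}{9 + y} \left(-9 + y\right)}{4} = 2 - \frac{-9 + y}{4 \left(9 + y\right)}$)
$360 \left(O{\left(13 \right)} + W{\left(-12 \right)}\right) = 360 \left(\frac{81 + 7 \cdot 13}{4 \left(9 + 13\right)} + 8\right) = 360 \left(\frac{81 + 91}{4 \cdot 22} + 8\right) = 360 \left(\frac{1}{4} \cdot \frac{1}{22} \cdot 172 + 8\right) = 360 \left(\frac{43}{22} + 8\right) = 360 \cdot \frac{219}{22} = \frac{39420}{11}$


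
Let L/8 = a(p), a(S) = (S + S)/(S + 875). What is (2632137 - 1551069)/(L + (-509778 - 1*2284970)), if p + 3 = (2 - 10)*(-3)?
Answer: -8648544/22357981 ≈ -0.38682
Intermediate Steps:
p = 21 (p = -3 + (2 - 10)*(-3) = -3 - 8*(-3) = -3 + 24 = 21)
a(S) = 2*S/(875 + S) (a(S) = (2*S)/(875 + S) = 2*S/(875 + S))
L = 3/8 (L = 8*(2*21/(875 + 21)) = 8*(2*21/896) = 8*(2*21*(1/896)) = 8*(3/64) = 3/8 ≈ 0.37500)
(2632137 - 1551069)/(L + (-509778 - 1*2284970)) = (2632137 - 1551069)/(3/8 + (-509778 - 1*2284970)) = 1081068/(3/8 + (-509778 - 2284970)) = 1081068/(3/8 - 2794748) = 1081068/(-22357981/8) = 1081068*(-8/22357981) = -8648544/22357981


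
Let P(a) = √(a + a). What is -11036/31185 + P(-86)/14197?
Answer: -11036/31185 + 2*I*√43/14197 ≈ -0.35389 + 0.00092378*I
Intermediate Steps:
P(a) = √2*√a (P(a) = √(2*a) = √2*√a)
-11036/31185 + P(-86)/14197 = -11036/31185 + (√2*√(-86))/14197 = -11036*1/31185 + (√2*(I*√86))*(1/14197) = -11036/31185 + (2*I*√43)*(1/14197) = -11036/31185 + 2*I*√43/14197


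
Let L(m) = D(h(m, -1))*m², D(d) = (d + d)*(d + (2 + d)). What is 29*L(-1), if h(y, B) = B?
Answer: 0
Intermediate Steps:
D(d) = 2*d*(2 + 2*d) (D(d) = (2*d)*(2 + 2*d) = 2*d*(2 + 2*d))
L(m) = 0 (L(m) = (4*(-1)*(1 - 1))*m² = (4*(-1)*0)*m² = 0*m² = 0)
29*L(-1) = 29*0 = 0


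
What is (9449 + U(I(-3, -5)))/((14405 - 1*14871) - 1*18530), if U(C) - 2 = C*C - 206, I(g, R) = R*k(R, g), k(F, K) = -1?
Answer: -1545/3166 ≈ -0.48800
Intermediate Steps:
I(g, R) = -R (I(g, R) = R*(-1) = -R)
U(C) = -204 + C² (U(C) = 2 + (C*C - 206) = 2 + (C² - 206) = 2 + (-206 + C²) = -204 + C²)
(9449 + U(I(-3, -5)))/((14405 - 1*14871) - 1*18530) = (9449 + (-204 + (-1*(-5))²))/((14405 - 1*14871) - 1*18530) = (9449 + (-204 + 5²))/((14405 - 14871) - 18530) = (9449 + (-204 + 25))/(-466 - 18530) = (9449 - 179)/(-18996) = 9270*(-1/18996) = -1545/3166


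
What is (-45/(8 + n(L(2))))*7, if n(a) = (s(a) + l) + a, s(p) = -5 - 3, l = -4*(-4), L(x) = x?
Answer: -35/2 ≈ -17.500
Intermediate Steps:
l = 16
s(p) = -8
n(a) = 8 + a (n(a) = (-8 + 16) + a = 8 + a)
(-45/(8 + n(L(2))))*7 = (-45/(8 + (8 + 2)))*7 = (-45/(8 + 10))*7 = (-45/18)*7 = ((1/18)*(-45))*7 = -5/2*7 = -35/2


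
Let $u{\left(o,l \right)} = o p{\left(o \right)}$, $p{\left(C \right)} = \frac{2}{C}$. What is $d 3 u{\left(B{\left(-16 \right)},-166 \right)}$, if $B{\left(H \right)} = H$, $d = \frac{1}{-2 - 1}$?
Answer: $-2$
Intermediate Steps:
$d = - \frac{1}{3}$ ($d = \frac{1}{-3} = - \frac{1}{3} \approx -0.33333$)
$u{\left(o,l \right)} = 2$ ($u{\left(o,l \right)} = o \frac{2}{o} = 2$)
$d 3 u{\left(B{\left(-16 \right)},-166 \right)} = \left(- \frac{1}{3}\right) 3 \cdot 2 = \left(-1\right) 2 = -2$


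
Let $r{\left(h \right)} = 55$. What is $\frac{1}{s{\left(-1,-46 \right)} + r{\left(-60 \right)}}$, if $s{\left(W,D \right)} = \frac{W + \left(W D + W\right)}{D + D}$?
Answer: $\frac{23}{1254} \approx 0.018341$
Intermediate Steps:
$s{\left(W,D \right)} = \frac{2 W + D W}{2 D}$ ($s{\left(W,D \right)} = \frac{W + \left(D W + W\right)}{2 D} = \left(W + \left(W + D W\right)\right) \frac{1}{2 D} = \left(2 W + D W\right) \frac{1}{2 D} = \frac{2 W + D W}{2 D}$)
$\frac{1}{s{\left(-1,-46 \right)} + r{\left(-60 \right)}} = \frac{1}{\left(\frac{1}{2} \left(-1\right) - \frac{1}{-46}\right) + 55} = \frac{1}{\left(- \frac{1}{2} - - \frac{1}{46}\right) + 55} = \frac{1}{\left(- \frac{1}{2} + \frac{1}{46}\right) + 55} = \frac{1}{- \frac{11}{23} + 55} = \frac{1}{\frac{1254}{23}} = \frac{23}{1254}$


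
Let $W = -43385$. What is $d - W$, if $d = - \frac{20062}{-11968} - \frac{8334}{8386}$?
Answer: $\frac{1088586341775}{25090912} \approx 43386.0$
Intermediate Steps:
$d = \frac{17124655}{25090912}$ ($d = \left(-20062\right) \left(- \frac{1}{11968}\right) - \frac{4167}{4193} = \frac{10031}{5984} - \frac{4167}{4193} = \frac{17124655}{25090912} \approx 0.6825$)
$d - W = \frac{17124655}{25090912} - -43385 = \frac{17124655}{25090912} + 43385 = \frac{1088586341775}{25090912}$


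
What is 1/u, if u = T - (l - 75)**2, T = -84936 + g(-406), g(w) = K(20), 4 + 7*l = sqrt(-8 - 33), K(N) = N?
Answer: -54398379/4929930070445 - 25921*I*sqrt(41)/9859860140890 ≈ -1.1034e-5 - 1.6833e-8*I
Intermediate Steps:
l = -4/7 + I*sqrt(41)/7 (l = -4/7 + sqrt(-8 - 33)/7 = -4/7 + sqrt(-41)/7 = -4/7 + (I*sqrt(41))/7 = -4/7 + I*sqrt(41)/7 ≈ -0.57143 + 0.91473*I)
g(w) = 20
T = -84916 (T = -84936 + 20 = -84916)
u = -84916 - (-529/7 + I*sqrt(41)/7)**2 (u = -84916 - ((-4/7 + I*sqrt(41)/7) - 75)**2 = -84916 - (-529/7 + I*sqrt(41)/7)**2 ≈ -90626.0 + 138.26*I)
1/u = 1/(-4440684/49 + 1058*I*sqrt(41)/49)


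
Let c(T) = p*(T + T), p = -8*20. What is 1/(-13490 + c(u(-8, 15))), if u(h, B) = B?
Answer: -1/18290 ≈ -5.4675e-5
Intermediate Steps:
p = -160
c(T) = -320*T (c(T) = -160*(T + T) = -320*T)
1/(-13490 + c(u(-8, 15))) = 1/(-13490 - 320*15) = 1/(-13490 - 4800) = 1/(-18290) = -1/18290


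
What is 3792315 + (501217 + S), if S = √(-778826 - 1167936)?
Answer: 4293532 + I*√1946762 ≈ 4.2935e+6 + 1395.3*I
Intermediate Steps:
S = I*√1946762 (S = √(-1946762) = I*√1946762 ≈ 1395.3*I)
3792315 + (501217 + S) = 3792315 + (501217 + I*√1946762) = 4293532 + I*√1946762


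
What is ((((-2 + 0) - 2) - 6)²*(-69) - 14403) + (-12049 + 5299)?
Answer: -28053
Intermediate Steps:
((((-2 + 0) - 2) - 6)²*(-69) - 14403) + (-12049 + 5299) = (((-2 - 2) - 6)²*(-69) - 14403) - 6750 = ((-4 - 6)²*(-69) - 14403) - 6750 = ((-10)²*(-69) - 14403) - 6750 = (100*(-69) - 14403) - 6750 = (-6900 - 14403) - 6750 = -21303 - 6750 = -28053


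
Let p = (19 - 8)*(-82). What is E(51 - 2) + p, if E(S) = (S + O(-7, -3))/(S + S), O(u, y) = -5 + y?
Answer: -88355/98 ≈ -901.58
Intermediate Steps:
E(S) = (-8 + S)/(2*S) (E(S) = (S + (-5 - 3))/(S + S) = (S - 8)/((2*S)) = (-8 + S)*(1/(2*S)) = (-8 + S)/(2*S))
p = -902 (p = 11*(-82) = -902)
E(51 - 2) + p = (-8 + (51 - 2))/(2*(51 - 2)) - 902 = (½)*(-8 + 49)/49 - 902 = (½)*(1/49)*41 - 902 = 41/98 - 902 = -88355/98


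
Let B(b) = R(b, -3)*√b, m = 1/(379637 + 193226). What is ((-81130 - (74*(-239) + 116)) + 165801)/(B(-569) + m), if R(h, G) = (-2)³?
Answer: 58570085983/11950712162659905 + 268421081331834632*I*√569/11950712162659905 ≈ 4.901e-6 + 535.77*I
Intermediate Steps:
R(h, G) = -8
m = 1/572863 ≈ 1.7456e-6
B(b) = -8*√b
((-81130 - (74*(-239) + 116)) + 165801)/(B(-569) + m) = ((-81130 - (74*(-239) + 116)) + 165801)/(-8*I*√569 + 1/572863) = ((-81130 - (-17686 + 116)) + 165801)/(-8*I*√569 + 1/572863) = ((-81130 - 1*(-17570)) + 165801)/(-8*I*√569 + 1/572863) = ((-81130 + 17570) + 165801)/(1/572863 - 8*I*√569) = (-63560 + 165801)/(1/572863 - 8*I*√569) = 102241/(1/572863 - 8*I*√569)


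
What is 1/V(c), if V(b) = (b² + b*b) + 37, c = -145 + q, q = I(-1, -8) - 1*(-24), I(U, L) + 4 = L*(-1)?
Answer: 1/27415 ≈ 3.6476e-5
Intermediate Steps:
I(U, L) = -4 - L (I(U, L) = -4 + L*(-1) = -4 - L)
q = 28 (q = (-4 - 1*(-8)) - 1*(-24) = (-4 + 8) + 24 = 4 + 24 = 28)
c = -117 (c = -145 + 28 = -117)
V(b) = 37 + 2*b² (V(b) = (b² + b²) + 37 = 2*b² + 37 = 37 + 2*b²)
1/V(c) = 1/(37 + 2*(-117)²) = 1/(37 + 2*13689) = 1/(37 + 27378) = 1/27415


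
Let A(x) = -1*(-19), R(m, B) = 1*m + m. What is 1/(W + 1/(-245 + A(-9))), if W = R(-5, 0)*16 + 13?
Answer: -226/33223 ≈ -0.0068025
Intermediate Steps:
R(m, B) = 2*m (R(m, B) = m + m = 2*m)
A(x) = 19
W = -147 (W = (2*(-5))*16 + 13 = -10*16 + 13 = -160 + 13 = -147)
1/(W + 1/(-245 + A(-9))) = 1/(-147 + 1/(-245 + 19)) = 1/(-147 + 1/(-226)) = 1/(-147 - 1/226) = 1/(-33223/226) = -226/33223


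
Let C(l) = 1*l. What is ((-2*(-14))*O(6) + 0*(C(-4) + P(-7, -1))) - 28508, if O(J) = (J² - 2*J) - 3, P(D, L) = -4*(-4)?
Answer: -27920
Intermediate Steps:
P(D, L) = 16
C(l) = l
O(J) = -3 + J² - 2*J
((-2*(-14))*O(6) + 0*(C(-4) + P(-7, -1))) - 28508 = ((-2*(-14))*(-3 + 6² - 2*6) + 0*(-4 + 16)) - 28508 = (28*(-3 + 36 - 12) + 0*12) - 28508 = (28*21 + 0) - 28508 = (588 + 0) - 28508 = 588 - 28508 = -27920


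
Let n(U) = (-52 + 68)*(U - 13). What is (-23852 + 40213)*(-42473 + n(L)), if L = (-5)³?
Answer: -731025841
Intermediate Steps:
L = -125
n(U) = -208 + 16*U (n(U) = 16*(-13 + U) = -208 + 16*U)
(-23852 + 40213)*(-42473 + n(L)) = (-23852 + 40213)*(-42473 + (-208 + 16*(-125))) = 16361*(-42473 + (-208 - 2000)) = 16361*(-42473 - 2208) = 16361*(-44681) = -731025841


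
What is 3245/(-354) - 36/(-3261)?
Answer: -59713/6522 ≈ -9.1556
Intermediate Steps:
3245/(-354) - 36/(-3261) = 3245*(-1/354) - 36*(-1/3261) = -55/6 + 12/1087 = -59713/6522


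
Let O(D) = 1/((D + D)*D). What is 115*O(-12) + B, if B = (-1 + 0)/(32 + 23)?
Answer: 6037/15840 ≈ 0.38112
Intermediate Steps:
B = -1/55 ≈ -0.018182
O(D) = 1/(2*D²) (O(D) = 1/(((2*D))*D) = (1/(2*D))/D = 1/(2*D²))
115*O(-12) + B = 115*((½)/(-12)²) - 1/55 = 115*((½)*(1/144)) - 1/55 = 115*(1/288) - 1/55 = 115/288 - 1/55 = 6037/15840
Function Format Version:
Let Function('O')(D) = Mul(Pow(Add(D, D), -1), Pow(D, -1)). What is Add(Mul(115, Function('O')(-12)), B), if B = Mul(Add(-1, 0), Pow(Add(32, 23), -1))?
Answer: Rational(6037, 15840) ≈ 0.38112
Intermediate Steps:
B = Rational(-1, 55) (B = Mul(-1, Pow(55, -1)) = Mul(-1, Rational(1, 55)) = Rational(-1, 55) ≈ -0.018182)
Function('O')(D) = Mul(Rational(1, 2), Pow(D, -2)) (Function('O')(D) = Mul(Pow(Mul(2, D), -1), Pow(D, -1)) = Mul(Mul(Rational(1, 2), Pow(D, -1)), Pow(D, -1)) = Mul(Rational(1, 2), Pow(D, -2)))
Add(Mul(115, Function('O')(-12)), B) = Add(Mul(115, Mul(Rational(1, 2), Pow(-12, -2))), Rational(-1, 55)) = Add(Mul(115, Mul(Rational(1, 2), Rational(1, 144))), Rational(-1, 55)) = Add(Mul(115, Rational(1, 288)), Rational(-1, 55)) = Add(Rational(115, 288), Rational(-1, 55)) = Rational(6037, 15840)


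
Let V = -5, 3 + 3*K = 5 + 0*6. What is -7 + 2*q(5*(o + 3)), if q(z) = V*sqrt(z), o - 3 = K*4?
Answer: -7 - 10*sqrt(390)/3 ≈ -72.828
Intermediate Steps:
K = 2/3 (K = -1 + (5 + 0*6)/3 = -1 + (5 + 0)/3 = -1 + (1/3)*5 = -1 + 5/3 = 2/3 ≈ 0.66667)
o = 17/3 (o = 3 + (2/3)*4 = 3 + 8/3 = 17/3 ≈ 5.6667)
q(z) = -5*sqrt(z)
-7 + 2*q(5*(o + 3)) = -7 + 2*(-5*sqrt(5)*sqrt(17/3 + 3)) = -7 + 2*(-5*sqrt(390)/3) = -7 - 10*sqrt(390)/3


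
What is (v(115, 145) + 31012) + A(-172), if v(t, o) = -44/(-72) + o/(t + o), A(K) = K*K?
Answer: 28359475/468 ≈ 60597.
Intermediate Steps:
A(K) = K²
v(t, o) = 11/18 + o/(o + t) (v(t, o) = -44*(-1/72) + o/(o + t) = 11/18 + o/(o + t))
(v(115, 145) + 31012) + A(-172) = ((11*115 + 29*145)/(18*(145 + 115)) + 31012) + (-172)² = ((1/18)*(1265 + 4205)/260 + 31012) + 29584 = ((1/18)*(1/260)*5470 + 31012) + 29584 = (547/468 + 31012) + 29584 = 14514163/468 + 29584 = 28359475/468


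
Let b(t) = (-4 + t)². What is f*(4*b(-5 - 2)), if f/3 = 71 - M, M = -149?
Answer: 319440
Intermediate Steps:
f = 660 (f = 3*(71 - 1*(-149)) = 3*(71 + 149) = 3*220 = 660)
f*(4*b(-5 - 2)) = 660*(4*(-4 + (-5 - 2))²) = 660*(4*(-4 - 7)²) = 660*(4*(-11)²) = 660*(4*121) = 660*484 = 319440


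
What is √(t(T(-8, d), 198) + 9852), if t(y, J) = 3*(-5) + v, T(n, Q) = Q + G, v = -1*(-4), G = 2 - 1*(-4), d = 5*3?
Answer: √9841 ≈ 99.202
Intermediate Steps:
d = 15
G = 6 (G = 2 + 4 = 6)
v = 4
T(n, Q) = 6 + Q (T(n, Q) = Q + 6 = 6 + Q)
t(y, J) = -11 (t(y, J) = 3*(-5) + 4 = -15 + 4 = -11)
√(t(T(-8, d), 198) + 9852) = √(-11 + 9852) = √9841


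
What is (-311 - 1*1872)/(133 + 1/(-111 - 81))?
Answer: -419136/25535 ≈ -16.414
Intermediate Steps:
(-311 - 1*1872)/(133 + 1/(-111 - 81)) = (-311 - 1872)/(133 + 1/(-192)) = -2183/(133 - 1/192) = -2183/25535/192 = -2183*192/25535 = -419136/25535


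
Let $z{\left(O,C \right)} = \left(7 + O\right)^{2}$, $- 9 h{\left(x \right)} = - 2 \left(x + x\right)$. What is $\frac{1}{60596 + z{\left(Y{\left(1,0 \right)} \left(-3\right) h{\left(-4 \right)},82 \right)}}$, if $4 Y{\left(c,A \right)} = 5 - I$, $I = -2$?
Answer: $\frac{9}{547765} \approx 1.643 \cdot 10^{-5}$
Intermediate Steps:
$h{\left(x \right)} = \frac{4 x}{9}$ ($h{\left(x \right)} = - \frac{\left(-2\right) \left(x + x\right)}{9} = - \frac{\left(-2\right) 2 x}{9} = - \frac{\left(-4\right) x}{9} = \frac{4 x}{9}$)
$Y{\left(c,A \right)} = \frac{7}{4}$ ($Y{\left(c,A \right)} = \frac{5 - -2}{4} = \frac{5 + 2}{4} = \frac{1}{4} \cdot 7 = \frac{7}{4}$)
$\frac{1}{60596 + z{\left(Y{\left(1,0 \right)} \left(-3\right) h{\left(-4 \right)},82 \right)}} = \frac{1}{60596 + \left(7 + \frac{7}{4} \left(-3\right) \frac{4}{9} \left(-4\right)\right)^{2}} = \frac{1}{60596 + \left(7 - - \frac{28}{3}\right)^{2}} = \frac{1}{60596 + \left(7 + \frac{28}{3}\right)^{2}} = \frac{1}{60596 + \left(\frac{49}{3}\right)^{2}} = \frac{1}{60596 + \frac{2401}{9}} = \frac{1}{\frac{547765}{9}} = \frac{9}{547765}$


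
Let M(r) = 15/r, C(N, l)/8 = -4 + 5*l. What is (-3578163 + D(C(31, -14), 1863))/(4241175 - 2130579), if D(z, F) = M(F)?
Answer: -1111019609/655340058 ≈ -1.6953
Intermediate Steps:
C(N, l) = -32 + 40*l (C(N, l) = 8*(-4 + 5*l) = -32 + 40*l)
D(z, F) = 15/F
(-3578163 + D(C(31, -14), 1863))/(4241175 - 2130579) = (-3578163 + 15/1863)/(4241175 - 2130579) = (-3578163 + 15*(1/1863))/2110596 = (-3578163 + 5/621)*(1/2110596) = -2222039218/621*1/2110596 = -1111019609/655340058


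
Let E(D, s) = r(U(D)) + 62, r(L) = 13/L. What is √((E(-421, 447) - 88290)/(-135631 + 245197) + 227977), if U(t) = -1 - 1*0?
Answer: √304087525406934/36522 ≈ 477.47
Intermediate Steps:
U(t) = -1 (U(t) = -1 + 0 = -1)
E(D, s) = 49 (E(D, s) = 13/(-1) + 62 = 13*(-1) + 62 = -13 + 62 = 49)
√((E(-421, 447) - 88290)/(-135631 + 245197) + 227977) = √((49 - 88290)/(-135631 + 245197) + 227977) = √(-88241/109566 + 227977) = √(24978439741/109566) = √304087525406934/36522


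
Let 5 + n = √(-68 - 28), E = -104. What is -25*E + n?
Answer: 2595 + 4*I*√6 ≈ 2595.0 + 9.798*I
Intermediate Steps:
n = -5 + 4*I*√6 (n = -5 + √(-68 - 28) = -5 + √(-96) = -5 + 4*I*√6 ≈ -5.0 + 9.798*I)
-25*E + n = -25*(-104) + (-5 + 4*I*√6) = 2600 + (-5 + 4*I*√6) = 2595 + 4*I*√6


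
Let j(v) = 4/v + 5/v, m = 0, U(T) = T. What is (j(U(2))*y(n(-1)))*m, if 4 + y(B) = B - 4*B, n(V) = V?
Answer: 0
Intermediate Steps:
j(v) = 9/v
y(B) = -4 - 3*B (y(B) = -4 + (B - 4*B) = -4 - 3*B)
(j(U(2))*y(n(-1)))*m = ((9/2)*(-4 - 3*(-1)))*0 = ((9*(1/2))*(-4 + 3))*0 = ((9/2)*(-1))*0 = -9/2*0 = 0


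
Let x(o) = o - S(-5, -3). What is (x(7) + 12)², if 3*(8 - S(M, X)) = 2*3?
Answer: 169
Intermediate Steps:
S(M, X) = 6 (S(M, X) = 8 - 2*3/3 = 8 - ⅓*6 = 8 - 2 = 6)
x(o) = -6 + o (x(o) = o - 1*6 = o - 6 = -6 + o)
(x(7) + 12)² = ((-6 + 7) + 12)² = (1 + 12)² = 13² = 169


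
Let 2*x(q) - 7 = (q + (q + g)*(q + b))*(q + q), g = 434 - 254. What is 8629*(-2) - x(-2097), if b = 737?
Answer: 10925431939/2 ≈ 5.4627e+9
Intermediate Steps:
g = 180
x(q) = 7/2 + q*(q + (180 + q)*(737 + q)) (x(q) = 7/2 + ((q + (q + 180)*(q + 737))*(q + q))/2 = 7/2 + ((q + (180 + q)*(737 + q))*(2*q))/2 = 7/2 + (2*q*(q + (180 + q)*(737 + q)))/2 = 7/2 + q*(q + (180 + q)*(737 + q)))
8629*(-2) - x(-2097) = 8629*(-2) - (7/2 + (-2097)**3 + 918*(-2097)**2 + 132660*(-2097)) = -17258 - (7/2 - 9221366673 + 918*4397409 - 278188020) = -17258 - (7/2 - 9221366673 + 4036821462 - 278188020) = -17258 - 1*(-10925466455/2) = -17258 + 10925466455/2 = 10925431939/2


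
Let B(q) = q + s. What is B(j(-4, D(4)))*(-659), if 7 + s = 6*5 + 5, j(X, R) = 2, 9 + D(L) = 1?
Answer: -19770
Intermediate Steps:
D(L) = -8 (D(L) = -9 + 1 = -8)
s = 28 (s = -7 + (6*5 + 5) = -7 + (30 + 5) = -7 + 35 = 28)
B(q) = 28 + q (B(q) = q + 28 = 28 + q)
B(j(-4, D(4)))*(-659) = (28 + 2)*(-659) = 30*(-659) = -19770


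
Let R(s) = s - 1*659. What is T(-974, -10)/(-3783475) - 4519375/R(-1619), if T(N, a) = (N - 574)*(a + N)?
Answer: 17095472405629/8618756050 ≈ 1983.5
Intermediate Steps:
R(s) = -659 + s (R(s) = s - 659 = -659 + s)
T(N, a) = (-574 + N)*(N + a)
T(-974, -10)/(-3783475) - 4519375/R(-1619) = ((-974)**2 - 574*(-974) - 574*(-10) - 974*(-10))/(-3783475) - 4519375/(-659 - 1619) = (948676 + 559076 + 5740 + 9740)*(-1/3783475) - 4519375/(-2278) = 1523232*(-1/3783475) - 4519375*(-1/2278) = -1523232/3783475 + 4519375/2278 = 17095472405629/8618756050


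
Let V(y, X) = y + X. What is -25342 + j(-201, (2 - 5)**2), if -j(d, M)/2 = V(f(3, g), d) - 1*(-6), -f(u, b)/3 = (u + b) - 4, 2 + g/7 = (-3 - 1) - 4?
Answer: -25378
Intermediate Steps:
g = -70 (g = -14 + 7*((-3 - 1) - 4) = -14 + 7*(-4 - 4) = -14 + 7*(-8) = -14 - 56 = -70)
f(u, b) = 12 - 3*b - 3*u (f(u, b) = -3*((u + b) - 4) = -3*((b + u) - 4) = -3*(-4 + b + u) = 12 - 3*b - 3*u)
V(y, X) = X + y
j(d, M) = -438 - 2*d (j(d, M) = -2*((d + (12 - 3*(-70) - 3*3)) - 1*(-6)) = -2*((d + (12 + 210 - 9)) + 6) = -2*((d + 213) + 6) = -2*((213 + d) + 6) = -2*(219 + d) = -438 - 2*d)
-25342 + j(-201, (2 - 5)**2) = -25342 + (-438 - 2*(-201)) = -25342 + (-438 + 402) = -25342 - 36 = -25378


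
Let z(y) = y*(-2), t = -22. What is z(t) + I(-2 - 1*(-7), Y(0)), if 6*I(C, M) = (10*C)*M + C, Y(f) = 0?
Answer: 269/6 ≈ 44.833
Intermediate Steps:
I(C, M) = C/6 + 5*C*M/3 (I(C, M) = ((10*C)*M + C)/6 = (10*C*M + C)/6 = (C + 10*C*M)/6 = C/6 + 5*C*M/3)
z(y) = -2*y
z(t) + I(-2 - 1*(-7), Y(0)) = -2*(-22) + (-2 - 1*(-7))*(1 + 10*0)/6 = 44 + (-2 + 7)*(1 + 0)/6 = 44 + (⅙)*5*1 = 44 + ⅚ = 269/6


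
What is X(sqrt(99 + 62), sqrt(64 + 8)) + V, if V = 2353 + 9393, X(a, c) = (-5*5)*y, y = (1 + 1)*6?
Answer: 11446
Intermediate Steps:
y = 12 (y = 2*6 = 12)
X(a, c) = -300 (X(a, c) = -5*5*12 = -25*12 = -300)
V = 11746
X(sqrt(99 + 62), sqrt(64 + 8)) + V = -300 + 11746 = 11446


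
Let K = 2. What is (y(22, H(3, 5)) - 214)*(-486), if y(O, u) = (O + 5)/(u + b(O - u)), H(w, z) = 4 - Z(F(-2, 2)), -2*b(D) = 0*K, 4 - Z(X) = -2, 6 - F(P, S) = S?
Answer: 110565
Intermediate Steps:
F(P, S) = 6 - S
Z(X) = 6 (Z(X) = 4 - 1*(-2) = 4 + 2 = 6)
b(D) = 0 (b(D) = -0*2 = -1/2*0 = 0)
H(w, z) = -2 (H(w, z) = 4 - 1*6 = 4 - 6 = -2)
y(O, u) = (5 + O)/u (y(O, u) = (O + 5)/(u + 0) = (5 + O)/u)
(y(22, H(3, 5)) - 214)*(-486) = ((5 + 22)/(-2) - 214)*(-486) = (-1/2*27 - 214)*(-486) = (-27/2 - 214)*(-486) = -455/2*(-486) = 110565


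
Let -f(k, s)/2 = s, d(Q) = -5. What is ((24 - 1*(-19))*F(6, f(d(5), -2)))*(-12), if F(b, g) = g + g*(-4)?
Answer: 6192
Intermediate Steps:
f(k, s) = -2*s
F(b, g) = -3*g (F(b, g) = g - 4*g = -3*g)
((24 - 1*(-19))*F(6, f(d(5), -2)))*(-12) = ((24 - 1*(-19))*(-(-6)*(-2)))*(-12) = ((24 + 19)*(-3*4))*(-12) = (43*(-12))*(-12) = -516*(-12) = 6192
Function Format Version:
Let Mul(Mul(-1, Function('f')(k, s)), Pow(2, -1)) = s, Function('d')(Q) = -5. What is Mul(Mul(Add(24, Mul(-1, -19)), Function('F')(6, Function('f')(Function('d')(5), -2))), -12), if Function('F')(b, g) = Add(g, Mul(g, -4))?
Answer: 6192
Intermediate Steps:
Function('f')(k, s) = Mul(-2, s)
Function('F')(b, g) = Mul(-3, g) (Function('F')(b, g) = Add(g, Mul(-4, g)) = Mul(-3, g))
Mul(Mul(Add(24, Mul(-1, -19)), Function('F')(6, Function('f')(Function('d')(5), -2))), -12) = Mul(Mul(Add(24, Mul(-1, -19)), Mul(-3, Mul(-2, -2))), -12) = Mul(Mul(Add(24, 19), Mul(-3, 4)), -12) = Mul(Mul(43, -12), -12) = Mul(-516, -12) = 6192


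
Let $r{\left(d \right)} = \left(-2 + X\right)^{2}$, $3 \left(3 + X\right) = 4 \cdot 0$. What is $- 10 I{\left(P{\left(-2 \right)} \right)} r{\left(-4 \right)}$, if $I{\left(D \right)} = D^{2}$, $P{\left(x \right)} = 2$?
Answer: $-1000$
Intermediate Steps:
$X = -3$ ($X = -3 + \frac{4 \cdot 0}{3} = -3 + \frac{1}{3} \cdot 0 = -3 + 0 = -3$)
$r{\left(d \right)} = 25$ ($r{\left(d \right)} = \left(-2 - 3\right)^{2} = \left(-5\right)^{2} = 25$)
$- 10 I{\left(P{\left(-2 \right)} \right)} r{\left(-4 \right)} = - 10 \cdot 2^{2} \cdot 25 = \left(-10\right) 4 \cdot 25 = \left(-40\right) 25 = -1000$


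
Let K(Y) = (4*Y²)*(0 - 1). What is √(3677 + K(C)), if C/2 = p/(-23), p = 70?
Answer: √1866733/23 ≈ 59.404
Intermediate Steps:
C = -140/23 (C = 2*(70/(-23)) = 2*(70*(-1/23)) = 2*(-70/23) = -140/23 ≈ -6.0870)
K(Y) = -4*Y² (K(Y) = (4*Y²)*(-1) = -4*Y²)
√(3677 + K(C)) = √(3677 - 4*(-140/23)²) = √(3677 - 4*19600/529) = √(3677 - 78400/529) = √(1866733/529) = √1866733/23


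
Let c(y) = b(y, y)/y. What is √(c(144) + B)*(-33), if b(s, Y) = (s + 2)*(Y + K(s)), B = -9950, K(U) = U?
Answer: -33*I*√9658 ≈ -3243.1*I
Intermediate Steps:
b(s, Y) = (2 + s)*(Y + s) (b(s, Y) = (s + 2)*(Y + s) = (2 + s)*(Y + s))
c(y) = (2*y² + 4*y)/y (c(y) = (y² + 2*y + 2*y + y*y)/y = (y² + 2*y + 2*y + y²)/y = (2*y² + 4*y)/y)
√(c(144) + B)*(-33) = √((4 + 2*144) - 9950)*(-33) = √((4 + 288) - 9950)*(-33) = √(292 - 9950)*(-33) = √(-9658)*(-33) = (I*√9658)*(-33) = -33*I*√9658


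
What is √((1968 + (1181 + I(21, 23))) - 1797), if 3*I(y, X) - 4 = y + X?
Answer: 6*√38 ≈ 36.987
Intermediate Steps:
I(y, X) = 4/3 + X/3 + y/3 (I(y, X) = 4/3 + (y + X)/3 = 4/3 + (X + y)/3 = 4/3 + (X/3 + y/3) = 4/3 + X/3 + y/3)
√((1968 + (1181 + I(21, 23))) - 1797) = √((1968 + (1181 + (4/3 + (⅓)*23 + (⅓)*21))) - 1797) = √((1968 + (1181 + (4/3 + 23/3 + 7))) - 1797) = √((1968 + (1181 + 16)) - 1797) = √((1968 + 1197) - 1797) = √(3165 - 1797) = √1368 = 6*√38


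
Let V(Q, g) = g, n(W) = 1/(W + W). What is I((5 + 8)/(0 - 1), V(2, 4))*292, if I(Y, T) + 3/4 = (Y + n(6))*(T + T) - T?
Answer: -94681/3 ≈ -31560.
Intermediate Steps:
n(W) = 1/(2*W)
I(Y, T) = -¾ - T + 2*T*(1/12 + Y) (I(Y, T) = -¾ + ((Y + (½)/6)*(T + T) - T) = -¾ + ((Y + (½)*(⅙))*(2*T) - T) = -¾ + ((Y + 1/12)*(2*T) - T) = -¾ + ((1/12 + Y)*(2*T) - T) = -¾ + (2*T*(1/12 + Y) - T) = -¾ + (-T + 2*T*(1/12 + Y)) = -¾ - T + 2*T*(1/12 + Y))
I((5 + 8)/(0 - 1), V(2, 4))*292 = (-¾ - ⅚*4 + 2*4*((5 + 8)/(0 - 1)))*292 = (-¾ - 10/3 + 2*4*(13/(-1)))*292 = (-¾ - 10/3 + 2*4*(13*(-1)))*292 = (-¾ - 10/3 + 2*4*(-13))*292 = (-¾ - 10/3 - 104)*292 = -1297/12*292 = -94681/3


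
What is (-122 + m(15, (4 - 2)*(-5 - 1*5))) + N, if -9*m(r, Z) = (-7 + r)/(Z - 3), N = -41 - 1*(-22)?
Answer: -29179/207 ≈ -140.96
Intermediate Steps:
N = -19 (N = -41 + 22 = -19)
m(r, Z) = -(-7 + r)/(9*(-3 + Z)) (m(r, Z) = -(-7 + r)/(9*(Z - 3)) = -(-7 + r)/(9*(-3 + Z)))
(-122 + m(15, (4 - 2)*(-5 - 1*5))) + N = (-122 + (7 - 1*15)/(9*(-3 + (4 - 2)*(-5 - 1*5)))) - 19 = (-122 + (7 - 15)/(9*(-3 + 2*(-5 - 5)))) - 19 = (-122 + (⅑)*(-8)/(-3 + 2*(-10))) - 19 = (-122 + (⅑)*(-8)/(-3 - 20)) - 19 = (-122 + (⅑)*(-8)/(-23)) - 19 = (-122 + (⅑)*(-1/23)*(-8)) - 19 = (-122 + 8/207) - 19 = -25246/207 - 19 = -29179/207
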